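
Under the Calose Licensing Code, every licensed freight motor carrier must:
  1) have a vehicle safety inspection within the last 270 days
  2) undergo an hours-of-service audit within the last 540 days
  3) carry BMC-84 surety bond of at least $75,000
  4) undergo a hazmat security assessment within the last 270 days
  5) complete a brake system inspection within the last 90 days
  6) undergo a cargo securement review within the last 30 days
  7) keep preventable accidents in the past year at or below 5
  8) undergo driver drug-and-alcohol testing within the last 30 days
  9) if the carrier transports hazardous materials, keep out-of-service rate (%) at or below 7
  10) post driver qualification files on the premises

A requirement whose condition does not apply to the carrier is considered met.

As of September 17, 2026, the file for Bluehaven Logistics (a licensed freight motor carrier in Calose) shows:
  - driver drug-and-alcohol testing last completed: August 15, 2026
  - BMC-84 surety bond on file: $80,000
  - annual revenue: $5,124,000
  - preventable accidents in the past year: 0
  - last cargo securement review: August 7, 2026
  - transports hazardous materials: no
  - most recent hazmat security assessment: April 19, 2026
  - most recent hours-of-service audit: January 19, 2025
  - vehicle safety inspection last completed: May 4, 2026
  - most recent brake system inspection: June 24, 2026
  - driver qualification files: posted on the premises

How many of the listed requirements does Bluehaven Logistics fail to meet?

3

1. vehicle safety inspection 136 days ago vs limit 270 → met
2. hours-of-service audit 606 days ago vs limit 540 → not met
3. BMC-84 surety bond $80,000 ≥ $75,000 → met
4. hazmat security assessment 151 days ago vs limit 270 → met
5. brake system inspection 85 days ago vs limit 90 → met
6. cargo securement review 41 days ago vs limit 30 → not met
7. preventable accidents in the past year 0 ≤ 5 → met
8. driver drug-and-alcohol testing 33 days ago vs limit 30 → not met
9. condition 'transports hazardous materials' does not hold → requirement n/a → met
10. driver qualification files present → met
Not met: 3 of 10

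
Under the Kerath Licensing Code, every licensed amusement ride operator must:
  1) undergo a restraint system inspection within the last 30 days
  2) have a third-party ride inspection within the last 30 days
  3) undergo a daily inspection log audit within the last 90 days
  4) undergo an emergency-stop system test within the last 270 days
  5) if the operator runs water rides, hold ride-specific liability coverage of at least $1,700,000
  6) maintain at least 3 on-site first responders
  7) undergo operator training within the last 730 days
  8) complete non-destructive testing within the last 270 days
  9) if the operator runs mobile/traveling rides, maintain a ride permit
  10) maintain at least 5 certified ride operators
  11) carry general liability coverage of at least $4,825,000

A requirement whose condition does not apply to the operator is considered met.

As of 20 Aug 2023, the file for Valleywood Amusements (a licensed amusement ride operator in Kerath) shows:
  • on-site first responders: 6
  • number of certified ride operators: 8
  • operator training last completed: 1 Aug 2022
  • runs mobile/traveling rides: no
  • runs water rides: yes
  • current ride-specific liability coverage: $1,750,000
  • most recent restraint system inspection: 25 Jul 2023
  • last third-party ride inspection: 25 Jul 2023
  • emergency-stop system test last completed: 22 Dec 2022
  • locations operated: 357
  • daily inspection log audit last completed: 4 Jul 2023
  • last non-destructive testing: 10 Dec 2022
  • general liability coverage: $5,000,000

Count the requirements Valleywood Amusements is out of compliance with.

0

1. restraint system inspection 26 days ago vs limit 30 → met
2. third-party ride inspection 26 days ago vs limit 30 → met
3. daily inspection log audit 47 days ago vs limit 90 → met
4. emergency-stop system test 241 days ago vs limit 270 → met
5. condition 'runs water rides' holds; ride-specific liability coverage $1,750,000 ≥ $1,700,000 → met
6. on-site first responders 6 ≥ 3 → met
7. operator training 384 days ago vs limit 730 → met
8. non-destructive testing 253 days ago vs limit 270 → met
9. condition 'runs mobile/traveling rides' does not hold → requirement n/a → met
10. certified ride operators 8 ≥ 5 → met
11. general liability coverage $5,000,000 ≥ $4,825,000 → met
Not met: 0 of 11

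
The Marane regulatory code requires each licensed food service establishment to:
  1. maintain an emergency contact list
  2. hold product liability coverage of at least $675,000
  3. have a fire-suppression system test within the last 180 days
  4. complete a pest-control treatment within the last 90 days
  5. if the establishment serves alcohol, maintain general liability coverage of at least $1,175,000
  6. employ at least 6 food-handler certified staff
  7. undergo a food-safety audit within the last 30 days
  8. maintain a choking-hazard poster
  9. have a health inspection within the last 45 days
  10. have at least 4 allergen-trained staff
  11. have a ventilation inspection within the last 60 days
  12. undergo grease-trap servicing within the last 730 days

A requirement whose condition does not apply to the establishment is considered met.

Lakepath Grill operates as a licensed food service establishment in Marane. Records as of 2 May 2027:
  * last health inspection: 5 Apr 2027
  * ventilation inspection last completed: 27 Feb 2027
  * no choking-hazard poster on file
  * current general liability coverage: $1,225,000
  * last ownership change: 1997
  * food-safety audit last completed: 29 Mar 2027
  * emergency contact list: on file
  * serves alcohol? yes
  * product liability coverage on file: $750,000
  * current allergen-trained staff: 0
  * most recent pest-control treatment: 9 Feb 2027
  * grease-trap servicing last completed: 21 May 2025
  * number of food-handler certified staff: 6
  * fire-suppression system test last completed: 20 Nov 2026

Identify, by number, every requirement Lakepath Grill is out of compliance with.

1. emergency contact list present → met
2. product liability coverage $750,000 ≥ $675,000 → met
3. fire-suppression system test 163 days ago vs limit 180 → met
4. pest-control treatment 82 days ago vs limit 90 → met
5. condition 'serves alcohol' holds; general liability coverage $1,225,000 ≥ $1,175,000 → met
6. food-handler certified staff 6 ≥ 6 → met
7. food-safety audit 34 days ago vs limit 30 → not met
8. choking-hazard poster absent → not met
9. health inspection 27 days ago vs limit 45 → met
10. allergen-trained staff 0 < 4 → not met
11. ventilation inspection 64 days ago vs limit 60 → not met
12. grease-trap servicing 711 days ago vs limit 730 → met
Not met: 7, 8, 10, 11

7, 8, 10, 11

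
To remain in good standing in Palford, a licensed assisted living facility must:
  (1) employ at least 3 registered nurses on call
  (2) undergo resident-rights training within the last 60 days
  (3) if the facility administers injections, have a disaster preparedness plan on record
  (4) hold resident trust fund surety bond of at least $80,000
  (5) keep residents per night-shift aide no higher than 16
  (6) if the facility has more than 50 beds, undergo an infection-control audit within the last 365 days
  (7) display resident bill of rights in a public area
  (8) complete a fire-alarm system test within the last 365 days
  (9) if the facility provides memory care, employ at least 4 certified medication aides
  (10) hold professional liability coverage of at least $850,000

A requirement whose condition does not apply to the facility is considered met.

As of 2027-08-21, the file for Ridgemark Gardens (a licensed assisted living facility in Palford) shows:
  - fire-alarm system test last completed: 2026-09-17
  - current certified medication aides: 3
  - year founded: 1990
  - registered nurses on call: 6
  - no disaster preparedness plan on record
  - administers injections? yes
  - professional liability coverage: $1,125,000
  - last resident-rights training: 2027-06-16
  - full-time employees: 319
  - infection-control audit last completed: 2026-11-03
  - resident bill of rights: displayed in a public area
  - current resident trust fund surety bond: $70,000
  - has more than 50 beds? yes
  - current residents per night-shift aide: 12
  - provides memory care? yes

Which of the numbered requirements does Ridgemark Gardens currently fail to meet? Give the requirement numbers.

1. registered nurses on call 6 ≥ 3 → met
2. resident-rights training 66 days ago vs limit 60 → not met
3. condition 'administers injections' holds; disaster preparedness plan absent → not met
4. resident trust fund surety bond $70,000 < $80,000 → not met
5. residents per night-shift aide 12 ≤ 16 → met
6. condition 'has more than 50 beds' holds; infection-control audit 291 days ago vs limit 365 → met
7. resident bill of rights present → met
8. fire-alarm system test 338 days ago vs limit 365 → met
9. condition 'provides memory care' holds; certified medication aides 3 < 4 → not met
10. professional liability coverage $1,125,000 ≥ $850,000 → met
Not met: 2, 3, 4, 9

2, 3, 4, 9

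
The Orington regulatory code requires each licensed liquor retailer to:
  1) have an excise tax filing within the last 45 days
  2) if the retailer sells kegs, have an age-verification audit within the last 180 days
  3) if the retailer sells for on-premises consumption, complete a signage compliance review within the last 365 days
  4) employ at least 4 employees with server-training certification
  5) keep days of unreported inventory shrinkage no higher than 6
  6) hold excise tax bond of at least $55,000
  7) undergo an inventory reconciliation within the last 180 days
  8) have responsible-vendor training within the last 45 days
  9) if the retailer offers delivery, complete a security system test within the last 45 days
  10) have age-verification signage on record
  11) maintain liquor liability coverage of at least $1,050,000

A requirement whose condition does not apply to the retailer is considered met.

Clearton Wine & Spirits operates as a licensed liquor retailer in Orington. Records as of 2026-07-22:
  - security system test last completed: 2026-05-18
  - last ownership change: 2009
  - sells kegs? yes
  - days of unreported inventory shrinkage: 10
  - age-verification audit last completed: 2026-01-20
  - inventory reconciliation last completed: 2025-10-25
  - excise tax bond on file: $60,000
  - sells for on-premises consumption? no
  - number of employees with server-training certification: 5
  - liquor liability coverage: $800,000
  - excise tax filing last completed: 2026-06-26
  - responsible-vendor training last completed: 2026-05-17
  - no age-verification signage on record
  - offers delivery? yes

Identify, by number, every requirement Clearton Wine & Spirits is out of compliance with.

1. excise tax filing 26 days ago vs limit 45 → met
2. condition 'sells kegs' holds; age-verification audit 183 days ago vs limit 180 → not met
3. condition 'sells for on-premises consumption' does not hold → requirement n/a → met
4. employees with server-training certification 5 ≥ 4 → met
5. days of unreported inventory shrinkage 10 > 6 → not met
6. excise tax bond $60,000 ≥ $55,000 → met
7. inventory reconciliation 270 days ago vs limit 180 → not met
8. responsible-vendor training 66 days ago vs limit 45 → not met
9. condition 'offers delivery' holds; security system test 65 days ago vs limit 45 → not met
10. age-verification signage absent → not met
11. liquor liability coverage $800,000 < $1,050,000 → not met
Not met: 2, 5, 7, 8, 9, 10, 11

2, 5, 7, 8, 9, 10, 11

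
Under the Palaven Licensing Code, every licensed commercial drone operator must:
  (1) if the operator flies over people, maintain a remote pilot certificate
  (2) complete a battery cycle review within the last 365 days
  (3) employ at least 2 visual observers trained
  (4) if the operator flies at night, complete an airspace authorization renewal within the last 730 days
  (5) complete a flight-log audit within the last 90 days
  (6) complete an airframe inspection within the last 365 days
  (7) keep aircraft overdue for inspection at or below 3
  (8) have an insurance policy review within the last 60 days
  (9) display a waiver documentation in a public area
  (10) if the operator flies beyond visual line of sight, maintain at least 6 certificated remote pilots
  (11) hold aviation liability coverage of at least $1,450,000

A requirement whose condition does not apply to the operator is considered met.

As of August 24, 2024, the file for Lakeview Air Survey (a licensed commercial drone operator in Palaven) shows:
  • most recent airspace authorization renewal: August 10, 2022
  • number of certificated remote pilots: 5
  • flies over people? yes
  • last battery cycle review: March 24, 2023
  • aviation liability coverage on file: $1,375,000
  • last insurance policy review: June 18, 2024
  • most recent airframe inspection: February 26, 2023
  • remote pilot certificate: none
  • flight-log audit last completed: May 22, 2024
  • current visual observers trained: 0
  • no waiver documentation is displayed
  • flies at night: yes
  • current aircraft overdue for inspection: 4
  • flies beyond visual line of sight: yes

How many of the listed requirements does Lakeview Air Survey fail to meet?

1. condition 'flies over people' holds; remote pilot certificate absent → not met
2. battery cycle review 519 days ago vs limit 365 → not met
3. visual observers trained 0 < 2 → not met
4. condition 'flies at night' holds; airspace authorization renewal 745 days ago vs limit 730 → not met
5. flight-log audit 94 days ago vs limit 90 → not met
6. airframe inspection 545 days ago vs limit 365 → not met
7. aircraft overdue for inspection 4 > 3 → not met
8. insurance policy review 67 days ago vs limit 60 → not met
9. waiver documentation absent → not met
10. condition 'flies beyond visual line of sight' holds; certificated remote pilots 5 < 6 → not met
11. aviation liability coverage $1,375,000 < $1,450,000 → not met
Not met: 11 of 11

11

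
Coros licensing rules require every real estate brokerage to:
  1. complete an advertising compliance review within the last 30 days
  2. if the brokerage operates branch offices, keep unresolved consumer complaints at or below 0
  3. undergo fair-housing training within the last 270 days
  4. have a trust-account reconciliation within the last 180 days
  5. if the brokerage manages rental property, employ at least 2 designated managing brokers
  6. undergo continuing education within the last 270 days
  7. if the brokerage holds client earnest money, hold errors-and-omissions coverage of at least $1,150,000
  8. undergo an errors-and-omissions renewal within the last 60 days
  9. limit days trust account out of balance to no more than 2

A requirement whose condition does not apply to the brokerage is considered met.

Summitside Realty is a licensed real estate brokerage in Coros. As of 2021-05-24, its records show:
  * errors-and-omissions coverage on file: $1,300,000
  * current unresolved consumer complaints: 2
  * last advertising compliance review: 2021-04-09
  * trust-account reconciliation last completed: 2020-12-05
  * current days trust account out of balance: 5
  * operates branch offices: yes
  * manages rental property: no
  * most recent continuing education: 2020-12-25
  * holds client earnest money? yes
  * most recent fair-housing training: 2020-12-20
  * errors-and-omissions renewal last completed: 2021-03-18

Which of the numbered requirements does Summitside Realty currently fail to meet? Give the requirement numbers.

1, 2, 8, 9

1. advertising compliance review 45 days ago vs limit 30 → not met
2. condition 'operates branch offices' holds; unresolved consumer complaints 2 > 0 → not met
3. fair-housing training 155 days ago vs limit 270 → met
4. trust-account reconciliation 170 days ago vs limit 180 → met
5. condition 'manages rental property' does not hold → requirement n/a → met
6. continuing education 150 days ago vs limit 270 → met
7. condition 'holds client earnest money' holds; errors-and-omissions coverage $1,300,000 ≥ $1,150,000 → met
8. errors-and-omissions renewal 67 days ago vs limit 60 → not met
9. days trust account out of balance 5 > 2 → not met
Not met: 1, 2, 8, 9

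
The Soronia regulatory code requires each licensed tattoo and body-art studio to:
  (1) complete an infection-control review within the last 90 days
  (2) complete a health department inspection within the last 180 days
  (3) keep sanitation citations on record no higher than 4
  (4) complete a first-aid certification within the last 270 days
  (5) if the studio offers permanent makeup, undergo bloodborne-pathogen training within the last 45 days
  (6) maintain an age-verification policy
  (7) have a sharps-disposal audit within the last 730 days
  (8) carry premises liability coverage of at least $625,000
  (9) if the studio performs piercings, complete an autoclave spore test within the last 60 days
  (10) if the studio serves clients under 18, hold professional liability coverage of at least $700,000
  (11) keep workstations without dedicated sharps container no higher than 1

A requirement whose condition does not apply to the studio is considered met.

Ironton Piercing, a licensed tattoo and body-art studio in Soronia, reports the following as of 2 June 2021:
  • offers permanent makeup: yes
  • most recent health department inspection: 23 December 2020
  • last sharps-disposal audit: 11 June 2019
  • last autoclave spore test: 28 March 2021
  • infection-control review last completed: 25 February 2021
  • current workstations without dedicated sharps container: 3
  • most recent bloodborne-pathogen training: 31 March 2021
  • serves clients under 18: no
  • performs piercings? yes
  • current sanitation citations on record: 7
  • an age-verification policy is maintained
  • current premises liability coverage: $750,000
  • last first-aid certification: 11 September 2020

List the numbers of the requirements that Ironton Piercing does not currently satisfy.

1, 3, 5, 9, 11

1. infection-control review 97 days ago vs limit 90 → not met
2. health department inspection 161 days ago vs limit 180 → met
3. sanitation citations on record 7 > 4 → not met
4. first-aid certification 264 days ago vs limit 270 → met
5. condition 'offers permanent makeup' holds; bloodborne-pathogen training 63 days ago vs limit 45 → not met
6. age-verification policy present → met
7. sharps-disposal audit 722 days ago vs limit 730 → met
8. premises liability coverage $750,000 ≥ $625,000 → met
9. condition 'performs piercings' holds; autoclave spore test 66 days ago vs limit 60 → not met
10. condition 'serves clients under 18' does not hold → requirement n/a → met
11. workstations without dedicated sharps container 3 > 1 → not met
Not met: 1, 3, 5, 9, 11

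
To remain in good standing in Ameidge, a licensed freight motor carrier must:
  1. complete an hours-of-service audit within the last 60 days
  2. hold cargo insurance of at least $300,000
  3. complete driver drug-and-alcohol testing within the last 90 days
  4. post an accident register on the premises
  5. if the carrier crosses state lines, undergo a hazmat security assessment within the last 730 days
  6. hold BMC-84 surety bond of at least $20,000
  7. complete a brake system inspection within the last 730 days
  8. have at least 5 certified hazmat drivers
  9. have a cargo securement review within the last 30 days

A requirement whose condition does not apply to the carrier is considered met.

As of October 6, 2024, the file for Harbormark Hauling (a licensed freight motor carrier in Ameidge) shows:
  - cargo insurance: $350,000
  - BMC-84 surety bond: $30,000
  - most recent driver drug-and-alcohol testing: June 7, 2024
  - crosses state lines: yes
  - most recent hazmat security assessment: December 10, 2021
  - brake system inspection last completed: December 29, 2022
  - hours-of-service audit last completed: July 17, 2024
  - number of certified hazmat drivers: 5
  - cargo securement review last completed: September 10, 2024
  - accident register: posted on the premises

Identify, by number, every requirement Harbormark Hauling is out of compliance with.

1. hours-of-service audit 81 days ago vs limit 60 → not met
2. cargo insurance $350,000 ≥ $300,000 → met
3. driver drug-and-alcohol testing 121 days ago vs limit 90 → not met
4. accident register present → met
5. condition 'crosses state lines' holds; hazmat security assessment 1031 days ago vs limit 730 → not met
6. BMC-84 surety bond $30,000 ≥ $20,000 → met
7. brake system inspection 647 days ago vs limit 730 → met
8. certified hazmat drivers 5 ≥ 5 → met
9. cargo securement review 26 days ago vs limit 30 → met
Not met: 1, 3, 5

1, 3, 5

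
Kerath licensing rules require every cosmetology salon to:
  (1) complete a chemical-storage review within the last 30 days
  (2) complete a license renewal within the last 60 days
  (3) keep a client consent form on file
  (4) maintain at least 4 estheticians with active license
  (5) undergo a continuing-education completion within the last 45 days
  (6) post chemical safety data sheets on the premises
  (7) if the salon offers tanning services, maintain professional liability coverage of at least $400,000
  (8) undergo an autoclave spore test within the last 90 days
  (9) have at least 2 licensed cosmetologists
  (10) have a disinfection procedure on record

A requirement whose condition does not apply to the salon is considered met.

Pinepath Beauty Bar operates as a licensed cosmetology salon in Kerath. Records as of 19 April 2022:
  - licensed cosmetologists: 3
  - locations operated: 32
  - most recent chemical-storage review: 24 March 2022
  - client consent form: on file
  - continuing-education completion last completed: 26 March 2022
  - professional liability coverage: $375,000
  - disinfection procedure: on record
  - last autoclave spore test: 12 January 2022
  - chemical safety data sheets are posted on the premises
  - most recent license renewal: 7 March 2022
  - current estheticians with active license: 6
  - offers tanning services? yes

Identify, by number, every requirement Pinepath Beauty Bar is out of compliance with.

1. chemical-storage review 26 days ago vs limit 30 → met
2. license renewal 43 days ago vs limit 60 → met
3. client consent form present → met
4. estheticians with active license 6 ≥ 4 → met
5. continuing-education completion 24 days ago vs limit 45 → met
6. chemical safety data sheets present → met
7. condition 'offers tanning services' holds; professional liability coverage $375,000 < $400,000 → not met
8. autoclave spore test 97 days ago vs limit 90 → not met
9. licensed cosmetologists 3 ≥ 2 → met
10. disinfection procedure present → met
Not met: 7, 8

7, 8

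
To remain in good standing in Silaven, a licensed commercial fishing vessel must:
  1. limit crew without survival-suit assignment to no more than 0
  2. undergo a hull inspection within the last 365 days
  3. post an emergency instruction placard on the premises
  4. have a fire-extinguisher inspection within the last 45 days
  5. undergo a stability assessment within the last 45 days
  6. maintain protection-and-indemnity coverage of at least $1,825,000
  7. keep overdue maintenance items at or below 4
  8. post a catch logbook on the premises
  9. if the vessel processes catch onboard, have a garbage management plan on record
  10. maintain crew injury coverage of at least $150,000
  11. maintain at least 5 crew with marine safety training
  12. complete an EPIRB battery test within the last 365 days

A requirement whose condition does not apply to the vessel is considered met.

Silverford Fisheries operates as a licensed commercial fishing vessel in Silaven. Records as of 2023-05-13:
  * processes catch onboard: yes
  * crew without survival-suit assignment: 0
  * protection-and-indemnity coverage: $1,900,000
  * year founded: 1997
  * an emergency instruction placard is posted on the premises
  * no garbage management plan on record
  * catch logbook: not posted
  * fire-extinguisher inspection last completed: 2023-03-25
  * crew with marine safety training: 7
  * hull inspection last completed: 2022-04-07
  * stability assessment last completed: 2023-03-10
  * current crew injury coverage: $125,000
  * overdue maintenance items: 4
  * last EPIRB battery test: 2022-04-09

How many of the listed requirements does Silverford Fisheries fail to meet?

1. crew without survival-suit assignment 0 ≤ 0 → met
2. hull inspection 401 days ago vs limit 365 → not met
3. emergency instruction placard present → met
4. fire-extinguisher inspection 49 days ago vs limit 45 → not met
5. stability assessment 64 days ago vs limit 45 → not met
6. protection-and-indemnity coverage $1,900,000 ≥ $1,825,000 → met
7. overdue maintenance items 4 ≤ 4 → met
8. catch logbook absent → not met
9. condition 'processes catch onboard' holds; garbage management plan absent → not met
10. crew injury coverage $125,000 < $150,000 → not met
11. crew with marine safety training 7 ≥ 5 → met
12. EPIRB battery test 399 days ago vs limit 365 → not met
Not met: 7 of 12

7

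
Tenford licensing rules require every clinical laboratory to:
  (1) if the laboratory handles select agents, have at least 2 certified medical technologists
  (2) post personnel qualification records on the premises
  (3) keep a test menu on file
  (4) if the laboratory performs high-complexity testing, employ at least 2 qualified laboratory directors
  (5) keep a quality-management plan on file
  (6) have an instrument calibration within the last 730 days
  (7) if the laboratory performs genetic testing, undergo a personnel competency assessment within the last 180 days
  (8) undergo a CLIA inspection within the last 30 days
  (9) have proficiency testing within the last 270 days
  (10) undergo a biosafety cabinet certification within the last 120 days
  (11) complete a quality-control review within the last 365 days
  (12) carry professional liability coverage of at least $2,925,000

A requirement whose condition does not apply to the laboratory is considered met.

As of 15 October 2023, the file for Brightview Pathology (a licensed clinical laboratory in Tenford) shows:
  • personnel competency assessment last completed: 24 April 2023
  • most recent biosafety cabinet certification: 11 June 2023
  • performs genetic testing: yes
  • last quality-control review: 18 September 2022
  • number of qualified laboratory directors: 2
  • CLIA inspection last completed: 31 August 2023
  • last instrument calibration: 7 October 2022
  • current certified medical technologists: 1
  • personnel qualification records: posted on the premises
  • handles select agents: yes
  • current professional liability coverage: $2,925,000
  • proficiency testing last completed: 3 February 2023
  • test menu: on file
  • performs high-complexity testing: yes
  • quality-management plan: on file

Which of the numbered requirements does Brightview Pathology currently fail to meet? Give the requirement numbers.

1. condition 'handles select agents' holds; certified medical technologists 1 < 2 → not met
2. personnel qualification records present → met
3. test menu present → met
4. condition 'performs high-complexity testing' holds; qualified laboratory directors 2 ≥ 2 → met
5. quality-management plan present → met
6. instrument calibration 373 days ago vs limit 730 → met
7. condition 'performs genetic testing' holds; personnel competency assessment 174 days ago vs limit 180 → met
8. CLIA inspection 45 days ago vs limit 30 → not met
9. proficiency testing 254 days ago vs limit 270 → met
10. biosafety cabinet certification 126 days ago vs limit 120 → not met
11. quality-control review 392 days ago vs limit 365 → not met
12. professional liability coverage $2,925,000 ≥ $2,925,000 → met
Not met: 1, 8, 10, 11

1, 8, 10, 11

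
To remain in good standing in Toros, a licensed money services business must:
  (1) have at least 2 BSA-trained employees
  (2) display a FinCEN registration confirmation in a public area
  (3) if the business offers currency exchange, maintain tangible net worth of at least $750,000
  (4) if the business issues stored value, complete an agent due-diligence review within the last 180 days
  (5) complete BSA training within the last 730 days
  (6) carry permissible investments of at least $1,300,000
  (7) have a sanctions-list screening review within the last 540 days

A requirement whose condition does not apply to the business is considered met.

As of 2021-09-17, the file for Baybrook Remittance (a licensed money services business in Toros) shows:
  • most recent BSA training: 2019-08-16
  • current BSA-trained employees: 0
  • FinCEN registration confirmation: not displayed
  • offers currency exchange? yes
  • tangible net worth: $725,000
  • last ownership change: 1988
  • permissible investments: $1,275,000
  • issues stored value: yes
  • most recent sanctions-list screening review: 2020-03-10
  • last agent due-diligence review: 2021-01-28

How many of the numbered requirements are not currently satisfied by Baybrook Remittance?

1. BSA-trained employees 0 < 2 → not met
2. FinCEN registration confirmation absent → not met
3. condition 'offers currency exchange' holds; tangible net worth $725,000 < $750,000 → not met
4. condition 'issues stored value' holds; agent due-diligence review 232 days ago vs limit 180 → not met
5. BSA training 763 days ago vs limit 730 → not met
6. permissible investments $1,275,000 < $1,300,000 → not met
7. sanctions-list screening review 556 days ago vs limit 540 → not met
Not met: 7 of 7

7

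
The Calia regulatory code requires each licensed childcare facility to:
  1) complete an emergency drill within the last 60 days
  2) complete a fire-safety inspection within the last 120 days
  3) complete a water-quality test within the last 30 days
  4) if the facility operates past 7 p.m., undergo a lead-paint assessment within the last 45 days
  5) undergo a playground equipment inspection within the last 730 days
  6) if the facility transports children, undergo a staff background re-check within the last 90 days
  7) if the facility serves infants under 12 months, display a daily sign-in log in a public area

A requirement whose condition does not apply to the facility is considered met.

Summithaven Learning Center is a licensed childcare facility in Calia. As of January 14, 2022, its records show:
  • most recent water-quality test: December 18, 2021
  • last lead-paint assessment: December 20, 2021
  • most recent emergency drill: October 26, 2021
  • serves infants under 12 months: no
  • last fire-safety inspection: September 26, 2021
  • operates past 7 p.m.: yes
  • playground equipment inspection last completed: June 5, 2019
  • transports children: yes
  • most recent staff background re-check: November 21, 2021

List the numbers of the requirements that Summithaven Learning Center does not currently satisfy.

1, 5

1. emergency drill 80 days ago vs limit 60 → not met
2. fire-safety inspection 110 days ago vs limit 120 → met
3. water-quality test 27 days ago vs limit 30 → met
4. condition 'operates past 7 p.m.' holds; lead-paint assessment 25 days ago vs limit 45 → met
5. playground equipment inspection 954 days ago vs limit 730 → not met
6. condition 'transports children' holds; staff background re-check 54 days ago vs limit 90 → met
7. condition 'serves infants under 12 months' does not hold → requirement n/a → met
Not met: 1, 5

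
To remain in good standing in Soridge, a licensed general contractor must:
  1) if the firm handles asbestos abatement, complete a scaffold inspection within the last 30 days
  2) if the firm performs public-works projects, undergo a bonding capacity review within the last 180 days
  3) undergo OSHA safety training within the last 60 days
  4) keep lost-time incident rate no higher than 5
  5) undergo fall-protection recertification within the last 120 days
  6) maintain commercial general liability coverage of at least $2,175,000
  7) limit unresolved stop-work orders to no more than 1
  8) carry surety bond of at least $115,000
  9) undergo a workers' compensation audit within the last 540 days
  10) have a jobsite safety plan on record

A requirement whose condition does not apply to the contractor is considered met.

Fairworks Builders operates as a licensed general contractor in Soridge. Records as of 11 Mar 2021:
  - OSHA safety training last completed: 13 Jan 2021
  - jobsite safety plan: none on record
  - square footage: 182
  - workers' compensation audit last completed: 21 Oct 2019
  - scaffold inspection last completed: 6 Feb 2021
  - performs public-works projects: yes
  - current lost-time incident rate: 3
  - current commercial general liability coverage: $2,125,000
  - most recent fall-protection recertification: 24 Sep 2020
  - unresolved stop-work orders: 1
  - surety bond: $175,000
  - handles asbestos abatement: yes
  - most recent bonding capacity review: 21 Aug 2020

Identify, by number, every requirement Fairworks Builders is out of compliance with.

1, 2, 5, 6, 10

1. condition 'handles asbestos abatement' holds; scaffold inspection 33 days ago vs limit 30 → not met
2. condition 'performs public-works projects' holds; bonding capacity review 202 days ago vs limit 180 → not met
3. OSHA safety training 57 days ago vs limit 60 → met
4. lost-time incident rate 3 ≤ 5 → met
5. fall-protection recertification 168 days ago vs limit 120 → not met
6. commercial general liability coverage $2,125,000 < $2,175,000 → not met
7. unresolved stop-work orders 1 ≤ 1 → met
8. surety bond $175,000 ≥ $115,000 → met
9. workers' compensation audit 507 days ago vs limit 540 → met
10. jobsite safety plan absent → not met
Not met: 1, 2, 5, 6, 10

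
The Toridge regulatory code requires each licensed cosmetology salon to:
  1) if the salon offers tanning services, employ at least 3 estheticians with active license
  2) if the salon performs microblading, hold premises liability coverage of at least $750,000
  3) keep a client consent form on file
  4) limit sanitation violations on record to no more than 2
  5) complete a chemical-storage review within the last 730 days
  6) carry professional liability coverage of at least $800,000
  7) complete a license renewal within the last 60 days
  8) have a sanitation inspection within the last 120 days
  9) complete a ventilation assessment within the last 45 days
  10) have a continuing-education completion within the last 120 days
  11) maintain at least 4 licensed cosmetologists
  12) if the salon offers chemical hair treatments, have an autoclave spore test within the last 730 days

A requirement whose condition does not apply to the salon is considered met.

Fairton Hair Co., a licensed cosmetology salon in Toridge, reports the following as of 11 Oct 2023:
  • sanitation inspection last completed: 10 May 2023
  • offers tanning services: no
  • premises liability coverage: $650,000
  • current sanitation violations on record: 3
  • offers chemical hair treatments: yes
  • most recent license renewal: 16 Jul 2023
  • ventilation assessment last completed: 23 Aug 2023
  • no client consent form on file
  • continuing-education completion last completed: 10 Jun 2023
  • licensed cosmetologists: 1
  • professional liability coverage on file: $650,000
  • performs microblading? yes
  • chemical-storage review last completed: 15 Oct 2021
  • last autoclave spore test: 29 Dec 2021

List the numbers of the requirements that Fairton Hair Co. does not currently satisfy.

2, 3, 4, 6, 7, 8, 9, 10, 11

1. condition 'offers tanning services' does not hold → requirement n/a → met
2. condition 'performs microblading' holds; premises liability coverage $650,000 < $750,000 → not met
3. client consent form absent → not met
4. sanitation violations on record 3 > 2 → not met
5. chemical-storage review 726 days ago vs limit 730 → met
6. professional liability coverage $650,000 < $800,000 → not met
7. license renewal 87 days ago vs limit 60 → not met
8. sanitation inspection 154 days ago vs limit 120 → not met
9. ventilation assessment 49 days ago vs limit 45 → not met
10. continuing-education completion 123 days ago vs limit 120 → not met
11. licensed cosmetologists 1 < 4 → not met
12. condition 'offers chemical hair treatments' holds; autoclave spore test 651 days ago vs limit 730 → met
Not met: 2, 3, 4, 6, 7, 8, 9, 10, 11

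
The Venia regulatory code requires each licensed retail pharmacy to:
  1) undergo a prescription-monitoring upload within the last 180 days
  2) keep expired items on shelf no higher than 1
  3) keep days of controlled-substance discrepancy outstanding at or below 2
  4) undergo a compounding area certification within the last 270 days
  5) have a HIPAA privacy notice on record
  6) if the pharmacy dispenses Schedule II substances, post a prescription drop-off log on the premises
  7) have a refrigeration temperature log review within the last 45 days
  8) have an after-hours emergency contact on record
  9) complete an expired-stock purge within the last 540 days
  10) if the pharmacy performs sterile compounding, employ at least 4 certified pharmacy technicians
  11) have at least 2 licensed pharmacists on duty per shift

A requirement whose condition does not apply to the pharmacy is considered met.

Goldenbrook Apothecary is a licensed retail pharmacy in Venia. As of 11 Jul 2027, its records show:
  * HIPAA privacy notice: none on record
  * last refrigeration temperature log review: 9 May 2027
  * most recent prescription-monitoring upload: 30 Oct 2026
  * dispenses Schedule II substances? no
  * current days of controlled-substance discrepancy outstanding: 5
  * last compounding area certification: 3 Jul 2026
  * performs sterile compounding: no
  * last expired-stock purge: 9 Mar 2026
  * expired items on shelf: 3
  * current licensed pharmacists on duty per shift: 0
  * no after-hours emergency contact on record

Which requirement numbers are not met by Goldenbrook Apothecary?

1. prescription-monitoring upload 254 days ago vs limit 180 → not met
2. expired items on shelf 3 > 1 → not met
3. days of controlled-substance discrepancy outstanding 5 > 2 → not met
4. compounding area certification 373 days ago vs limit 270 → not met
5. HIPAA privacy notice absent → not met
6. condition 'dispenses Schedule II substances' does not hold → requirement n/a → met
7. refrigeration temperature log review 63 days ago vs limit 45 → not met
8. after-hours emergency contact absent → not met
9. expired-stock purge 489 days ago vs limit 540 → met
10. condition 'performs sterile compounding' does not hold → requirement n/a → met
11. licensed pharmacists on duty per shift 0 < 2 → not met
Not met: 1, 2, 3, 4, 5, 7, 8, 11

1, 2, 3, 4, 5, 7, 8, 11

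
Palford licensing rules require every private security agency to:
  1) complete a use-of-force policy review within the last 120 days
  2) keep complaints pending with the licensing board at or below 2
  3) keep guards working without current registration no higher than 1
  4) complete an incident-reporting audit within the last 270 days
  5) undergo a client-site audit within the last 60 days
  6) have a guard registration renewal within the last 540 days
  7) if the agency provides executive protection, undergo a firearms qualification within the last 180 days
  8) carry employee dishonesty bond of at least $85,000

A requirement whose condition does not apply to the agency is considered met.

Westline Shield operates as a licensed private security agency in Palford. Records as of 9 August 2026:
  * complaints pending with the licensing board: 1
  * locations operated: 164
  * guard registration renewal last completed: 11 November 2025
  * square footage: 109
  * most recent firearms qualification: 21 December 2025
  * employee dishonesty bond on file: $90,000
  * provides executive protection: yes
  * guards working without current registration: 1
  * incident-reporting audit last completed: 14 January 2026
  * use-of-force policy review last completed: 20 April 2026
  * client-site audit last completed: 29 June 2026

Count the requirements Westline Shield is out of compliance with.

1. use-of-force policy review 111 days ago vs limit 120 → met
2. complaints pending with the licensing board 1 ≤ 2 → met
3. guards working without current registration 1 ≤ 1 → met
4. incident-reporting audit 207 days ago vs limit 270 → met
5. client-site audit 41 days ago vs limit 60 → met
6. guard registration renewal 271 days ago vs limit 540 → met
7. condition 'provides executive protection' holds; firearms qualification 231 days ago vs limit 180 → not met
8. employee dishonesty bond $90,000 ≥ $85,000 → met
Not met: 1 of 8

1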